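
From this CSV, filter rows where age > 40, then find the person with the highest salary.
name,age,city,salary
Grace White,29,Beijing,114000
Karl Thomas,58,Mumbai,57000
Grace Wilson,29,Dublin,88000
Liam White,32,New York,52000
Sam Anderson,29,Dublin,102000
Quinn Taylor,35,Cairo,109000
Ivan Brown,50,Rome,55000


Filter: age > 40
Sort by: salary (descending)

Filtered records (2):
  Karl Thomas, age 58, salary $57000
  Ivan Brown, age 50, salary $55000

Highest salary: Karl Thomas ($57000)

Karl Thomas


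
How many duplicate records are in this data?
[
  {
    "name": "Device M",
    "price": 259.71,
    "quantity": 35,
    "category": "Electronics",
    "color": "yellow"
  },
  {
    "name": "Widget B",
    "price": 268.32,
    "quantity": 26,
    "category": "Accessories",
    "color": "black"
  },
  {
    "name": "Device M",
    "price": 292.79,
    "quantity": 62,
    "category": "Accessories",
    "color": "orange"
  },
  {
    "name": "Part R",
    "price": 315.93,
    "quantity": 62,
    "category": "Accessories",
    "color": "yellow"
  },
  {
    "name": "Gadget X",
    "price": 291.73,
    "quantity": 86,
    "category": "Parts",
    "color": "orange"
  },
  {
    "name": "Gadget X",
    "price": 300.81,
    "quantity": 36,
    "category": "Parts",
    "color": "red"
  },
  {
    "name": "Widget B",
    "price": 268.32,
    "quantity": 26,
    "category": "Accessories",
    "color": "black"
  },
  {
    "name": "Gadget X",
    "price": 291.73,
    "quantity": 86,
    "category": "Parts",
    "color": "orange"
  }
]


Checking 8 records for duplicates:

  Row 1: Device M ($259.71, qty 35)
  Row 2: Widget B ($268.32, qty 26)
  Row 3: Device M ($292.79, qty 62)
  Row 4: Part R ($315.93, qty 62)
  Row 5: Gadget X ($291.73, qty 86)
  Row 6: Gadget X ($300.81, qty 36)
  Row 7: Widget B ($268.32, qty 26) <-- DUPLICATE
  Row 8: Gadget X ($291.73, qty 86) <-- DUPLICATE

Duplicates found: 2
Unique records: 6

2 duplicates, 6 unique


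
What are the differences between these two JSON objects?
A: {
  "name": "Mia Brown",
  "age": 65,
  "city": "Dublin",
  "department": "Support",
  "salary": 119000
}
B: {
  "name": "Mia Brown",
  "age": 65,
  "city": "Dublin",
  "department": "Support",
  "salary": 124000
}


Comparing each field (in key order):
  name: same
  age: same
  city: same
  department: same
  salary: DIFFERENT
Differences:
  salary: 119000 -> 124000

1 field(s) changed

1 change: salary


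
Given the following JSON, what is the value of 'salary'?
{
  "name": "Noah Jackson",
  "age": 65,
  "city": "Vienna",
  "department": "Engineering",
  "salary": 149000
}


Looking up field 'salary'
Value: 149000

149000


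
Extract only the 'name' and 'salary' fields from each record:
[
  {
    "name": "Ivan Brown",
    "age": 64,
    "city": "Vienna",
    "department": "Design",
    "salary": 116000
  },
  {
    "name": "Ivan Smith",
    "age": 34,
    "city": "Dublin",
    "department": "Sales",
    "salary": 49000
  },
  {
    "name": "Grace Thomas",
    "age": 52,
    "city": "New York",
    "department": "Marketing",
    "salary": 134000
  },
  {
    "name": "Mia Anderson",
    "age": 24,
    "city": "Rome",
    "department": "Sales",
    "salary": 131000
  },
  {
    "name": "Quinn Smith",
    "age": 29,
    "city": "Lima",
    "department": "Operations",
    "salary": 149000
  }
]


Original: 5 records with fields: name, age, city, department, salary
Keep: ['name', 'salary']
Drop: ['age', 'city', 'department']
Result: 5 records, 2 fields each

[
  {
    "name": "Ivan Brown",
    "salary": 116000
  },
  {
    "name": "Ivan Smith",
    "salary": 49000
  },
  {
    "name": "Grace Thomas",
    "salary": 134000
  },
  {
    "name": "Mia Anderson",
    "salary": 131000
  },
  {
    "name": "Quinn Smith",
    "salary": 149000
  }
]


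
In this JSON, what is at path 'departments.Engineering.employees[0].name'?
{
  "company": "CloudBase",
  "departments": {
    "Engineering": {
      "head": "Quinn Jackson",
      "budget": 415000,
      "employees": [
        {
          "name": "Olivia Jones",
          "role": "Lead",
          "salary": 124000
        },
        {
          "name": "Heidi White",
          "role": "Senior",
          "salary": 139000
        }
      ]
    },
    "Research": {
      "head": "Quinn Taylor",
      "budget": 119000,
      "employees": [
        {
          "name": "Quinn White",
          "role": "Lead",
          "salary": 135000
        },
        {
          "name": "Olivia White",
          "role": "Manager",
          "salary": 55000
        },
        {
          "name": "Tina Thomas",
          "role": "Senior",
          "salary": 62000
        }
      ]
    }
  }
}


Path: departments.Engineering.employees[0].name

Navigate:
  -> departments
  -> Engineering
  -> employees[0].name = 'Olivia Jones'

Olivia Jones


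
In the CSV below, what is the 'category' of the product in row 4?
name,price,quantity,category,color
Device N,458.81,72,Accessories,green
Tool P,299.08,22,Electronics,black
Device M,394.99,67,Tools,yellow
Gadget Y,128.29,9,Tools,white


Query: Row 4 ('Gadget Y'), column 'category'
Value: Tools

Tools


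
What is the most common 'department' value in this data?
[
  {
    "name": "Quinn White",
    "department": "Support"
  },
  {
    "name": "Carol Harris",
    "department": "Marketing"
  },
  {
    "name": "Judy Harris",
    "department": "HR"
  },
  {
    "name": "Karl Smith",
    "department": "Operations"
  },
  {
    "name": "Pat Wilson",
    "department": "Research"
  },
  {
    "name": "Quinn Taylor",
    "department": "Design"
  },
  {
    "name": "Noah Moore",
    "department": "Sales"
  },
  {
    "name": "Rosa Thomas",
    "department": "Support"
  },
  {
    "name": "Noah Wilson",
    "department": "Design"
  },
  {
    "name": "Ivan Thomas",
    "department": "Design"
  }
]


Counting 'department' values across 10 records:

  Design: 3 ###
  Support: 2 ##
  Marketing: 1 #
  HR: 1 #
  Operations: 1 #
  Research: 1 #
  Sales: 1 #

Most common: Design (3 times)

Design (3 times)


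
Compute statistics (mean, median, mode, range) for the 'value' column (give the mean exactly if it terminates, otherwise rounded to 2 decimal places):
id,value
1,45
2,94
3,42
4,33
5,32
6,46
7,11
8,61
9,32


Data: [45, 94, 42, 33, 32, 46, 11, 61, 32]
Count: 9
Sum: 396
Mean: 396/9 = 44
Sorted: [11, 32, 32, 33, 42, 45, 46, 61, 94]
Median: 42.0
Mode: 32 (2 times)
Range: 94 - 11 = 83
Min: 11, Max: 94

mean=44, median=42.0, mode=32, range=83


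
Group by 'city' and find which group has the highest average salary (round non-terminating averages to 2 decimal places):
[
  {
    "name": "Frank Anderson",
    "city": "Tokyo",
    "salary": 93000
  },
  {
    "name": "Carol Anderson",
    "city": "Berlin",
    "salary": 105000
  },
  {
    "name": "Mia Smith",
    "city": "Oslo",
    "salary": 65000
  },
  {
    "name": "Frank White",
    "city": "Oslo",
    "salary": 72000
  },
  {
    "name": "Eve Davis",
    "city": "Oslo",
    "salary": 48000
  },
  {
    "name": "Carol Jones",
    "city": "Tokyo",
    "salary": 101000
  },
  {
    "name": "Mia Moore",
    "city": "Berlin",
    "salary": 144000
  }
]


Group by: city

Groups:
  Berlin: 2 people, avg salary = 249000/2 = $124500
  Oslo: 3 people, avg salary = 185000/3 ≈ $61666.67
  Tokyo: 2 people, avg salary = 194000/2 = $97000

Highest average salary: Berlin ($124500)

Berlin ($124500)


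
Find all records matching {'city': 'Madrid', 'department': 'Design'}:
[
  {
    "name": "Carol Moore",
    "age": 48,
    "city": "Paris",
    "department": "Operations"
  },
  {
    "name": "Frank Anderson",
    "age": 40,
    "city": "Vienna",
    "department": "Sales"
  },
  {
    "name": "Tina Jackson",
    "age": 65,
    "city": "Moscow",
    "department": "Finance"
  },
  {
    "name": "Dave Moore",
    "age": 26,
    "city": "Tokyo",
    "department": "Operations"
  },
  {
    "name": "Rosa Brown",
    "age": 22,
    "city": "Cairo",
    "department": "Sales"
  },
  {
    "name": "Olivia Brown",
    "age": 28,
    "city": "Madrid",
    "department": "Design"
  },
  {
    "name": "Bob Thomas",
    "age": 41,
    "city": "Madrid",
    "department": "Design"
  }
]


Search criteria: {'city': 'Madrid', 'department': 'Design'}

Checking 7 records:
  Carol Moore: {city: Paris, department: Operations}
  Frank Anderson: {city: Vienna, department: Sales}
  Tina Jackson: {city: Moscow, department: Finance}
  Dave Moore: {city: Tokyo, department: Operations}
  Rosa Brown: {city: Cairo, department: Sales}
  Olivia Brown: {city: Madrid, department: Design} <-- MATCH
  Bob Thomas: {city: Madrid, department: Design} <-- MATCH

Matches: ["Olivia Brown", "Bob Thomas"]

["Olivia Brown", "Bob Thomas"]


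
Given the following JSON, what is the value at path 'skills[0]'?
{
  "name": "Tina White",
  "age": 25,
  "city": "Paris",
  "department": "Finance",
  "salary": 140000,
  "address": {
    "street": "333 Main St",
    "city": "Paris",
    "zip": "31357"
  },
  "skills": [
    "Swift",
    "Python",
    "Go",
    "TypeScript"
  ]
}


Query: skills[0]
Path: skills -> first element
Value: Swift

Swift


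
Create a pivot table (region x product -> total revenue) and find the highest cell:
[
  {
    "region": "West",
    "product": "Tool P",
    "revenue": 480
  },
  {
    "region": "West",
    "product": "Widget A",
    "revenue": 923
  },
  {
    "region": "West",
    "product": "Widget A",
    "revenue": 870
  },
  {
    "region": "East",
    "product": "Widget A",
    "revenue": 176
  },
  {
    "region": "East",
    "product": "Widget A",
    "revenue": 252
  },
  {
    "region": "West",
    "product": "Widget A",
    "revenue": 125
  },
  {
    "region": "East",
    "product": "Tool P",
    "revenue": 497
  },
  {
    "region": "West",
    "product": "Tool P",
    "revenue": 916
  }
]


Pivot: region (rows) x product (columns) -> total revenue

     Tool P        Widget A    
East           497           428  
West          1396          1918  

Highest: West / Widget A = $1918

West / Widget A = $1918


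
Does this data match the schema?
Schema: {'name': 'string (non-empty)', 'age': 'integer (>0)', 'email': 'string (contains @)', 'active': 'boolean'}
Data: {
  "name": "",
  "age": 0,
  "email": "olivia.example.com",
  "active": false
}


Validating each field against schema:
  name: FAIL ("" is an empty string)
  age: FAIL (0 is not > 0)
  email: FAIL ("olivia.example.com" does not contain @)
  active: OK (boolean)

Result: INVALID (3 errors: name, age, email)

INVALID (3 errors: name, age, email)


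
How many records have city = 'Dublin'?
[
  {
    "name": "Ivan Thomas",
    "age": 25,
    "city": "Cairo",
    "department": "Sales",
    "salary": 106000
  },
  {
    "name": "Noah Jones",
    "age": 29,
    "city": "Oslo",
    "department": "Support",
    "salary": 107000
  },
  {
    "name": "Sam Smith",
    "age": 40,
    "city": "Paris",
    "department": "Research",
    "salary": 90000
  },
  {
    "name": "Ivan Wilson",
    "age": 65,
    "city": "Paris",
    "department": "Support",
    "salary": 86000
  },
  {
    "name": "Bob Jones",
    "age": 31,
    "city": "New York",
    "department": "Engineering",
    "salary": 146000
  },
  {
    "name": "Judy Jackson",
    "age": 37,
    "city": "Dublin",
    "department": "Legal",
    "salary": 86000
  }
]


Data: 6 records
Condition: city = 'Dublin'

Checking each record:
  Ivan Thomas: Cairo
  Noah Jones: Oslo
  Sam Smith: Paris
  Ivan Wilson: Paris
  Bob Jones: New York
  Judy Jackson: Dublin MATCH

Count: 1

1


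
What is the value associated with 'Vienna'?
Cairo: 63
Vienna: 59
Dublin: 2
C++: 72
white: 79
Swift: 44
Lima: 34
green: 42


Looking up key 'Vienna'
Value: 59

59


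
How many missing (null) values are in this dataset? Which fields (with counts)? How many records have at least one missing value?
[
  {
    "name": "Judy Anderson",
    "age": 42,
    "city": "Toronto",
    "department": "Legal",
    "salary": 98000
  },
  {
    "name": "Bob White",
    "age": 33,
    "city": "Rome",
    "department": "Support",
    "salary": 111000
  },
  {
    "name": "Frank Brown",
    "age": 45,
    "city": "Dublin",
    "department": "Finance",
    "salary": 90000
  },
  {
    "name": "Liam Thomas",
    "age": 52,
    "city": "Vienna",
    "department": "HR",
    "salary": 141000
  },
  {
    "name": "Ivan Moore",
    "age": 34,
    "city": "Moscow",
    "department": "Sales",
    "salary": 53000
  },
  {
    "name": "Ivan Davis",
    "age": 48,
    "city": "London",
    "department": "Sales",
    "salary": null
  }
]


Checking for missing (null) values in 6 records:

  Judy Anderson: complete
  Bob White: complete
  Frank Brown: complete
  Liam Thomas: complete
  Ivan Moore: complete
  Ivan Davis: salary

Per field:
  name: 0 missing
  age: 0 missing
  city: 0 missing
  department: 0 missing
  salary: 1 missing

Total missing values: 1
Records with any missing: 1

1 missing values (salary: 1); 1 incomplete records


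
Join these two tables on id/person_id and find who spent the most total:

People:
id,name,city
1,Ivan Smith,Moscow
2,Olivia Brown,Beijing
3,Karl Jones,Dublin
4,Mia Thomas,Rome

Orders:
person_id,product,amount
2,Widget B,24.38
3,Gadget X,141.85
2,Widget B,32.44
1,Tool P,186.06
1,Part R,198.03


Join on: people.id = orders.person_id

Joined rows:
  Olivia Brown (Beijing) bought Widget B for $24.38
  Karl Jones (Dublin) bought Gadget X for $141.85
  Olivia Brown (Beijing) bought Widget B for $32.44
  Ivan Smith (Moscow) bought Tool P for $186.06
  Ivan Smith (Moscow) bought Part R for $198.03

Total per person:
  Ivan Smith: $384.09
  Karl Jones: $141.85
  Olivia Brown: $56.82

Top spender: Ivan Smith ($384.09)

Ivan Smith ($384.09)


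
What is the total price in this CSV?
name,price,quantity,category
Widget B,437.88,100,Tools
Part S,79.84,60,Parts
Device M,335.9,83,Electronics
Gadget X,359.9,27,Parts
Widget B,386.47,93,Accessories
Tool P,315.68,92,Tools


Computing total price:
Values: [437.88, 79.84, 335.9, 359.9, 386.47, 315.68]
Sum = 1915.67

1915.67


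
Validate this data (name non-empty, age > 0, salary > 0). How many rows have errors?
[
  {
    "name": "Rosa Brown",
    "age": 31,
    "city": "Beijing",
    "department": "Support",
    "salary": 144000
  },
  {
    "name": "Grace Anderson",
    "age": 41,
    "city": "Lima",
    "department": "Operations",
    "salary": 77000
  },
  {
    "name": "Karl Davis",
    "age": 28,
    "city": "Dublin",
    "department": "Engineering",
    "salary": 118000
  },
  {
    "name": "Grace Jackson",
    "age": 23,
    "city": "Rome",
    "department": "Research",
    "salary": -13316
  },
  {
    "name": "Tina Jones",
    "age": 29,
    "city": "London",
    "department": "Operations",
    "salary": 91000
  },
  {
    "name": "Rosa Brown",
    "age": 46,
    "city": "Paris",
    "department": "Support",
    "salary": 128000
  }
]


Validating 6 records:
Rules: name non-empty, age > 0, salary > 0

  Row 1 (Rosa Brown): OK
  Row 2 (Grace Anderson): OK
  Row 3 (Karl Davis): OK
  Row 4 (Grace Jackson): negative salary: -13316
  Row 5 (Tina Jones): OK
  Row 6 (Rosa Brown): OK

Total errors: 1

1 errors


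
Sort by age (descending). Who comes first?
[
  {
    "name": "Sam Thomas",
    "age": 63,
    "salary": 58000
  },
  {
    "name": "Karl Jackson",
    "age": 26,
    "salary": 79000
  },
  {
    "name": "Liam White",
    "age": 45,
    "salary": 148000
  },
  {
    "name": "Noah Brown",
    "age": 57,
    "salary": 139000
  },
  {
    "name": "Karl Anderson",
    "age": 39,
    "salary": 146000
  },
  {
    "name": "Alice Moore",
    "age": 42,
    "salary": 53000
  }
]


Sort by: age (descending)

Sorted order:
  1. Sam Thomas (age = 63)
  2. Noah Brown (age = 57)
  3. Liam White (age = 45)
  4. Alice Moore (age = 42)
  5. Karl Anderson (age = 39)
  6. Karl Jackson (age = 26)

First: Sam Thomas

Sam Thomas


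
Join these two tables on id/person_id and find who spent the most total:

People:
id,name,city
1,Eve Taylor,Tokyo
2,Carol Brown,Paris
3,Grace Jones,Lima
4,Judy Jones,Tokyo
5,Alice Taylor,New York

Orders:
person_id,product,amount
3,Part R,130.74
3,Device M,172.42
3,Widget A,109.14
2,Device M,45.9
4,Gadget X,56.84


Join on: people.id = orders.person_id

Joined rows:
  Grace Jones (Lima) bought Part R for $130.74
  Grace Jones (Lima) bought Device M for $172.42
  Grace Jones (Lima) bought Widget A for $109.14
  Carol Brown (Paris) bought Device M for $45.9
  Judy Jones (Tokyo) bought Gadget X for $56.84

Total per person:
  Grace Jones: $412.30
  Judy Jones: $56.84
  Carol Brown: $45.90

Top spender: Grace Jones ($412.30)

Grace Jones ($412.30)


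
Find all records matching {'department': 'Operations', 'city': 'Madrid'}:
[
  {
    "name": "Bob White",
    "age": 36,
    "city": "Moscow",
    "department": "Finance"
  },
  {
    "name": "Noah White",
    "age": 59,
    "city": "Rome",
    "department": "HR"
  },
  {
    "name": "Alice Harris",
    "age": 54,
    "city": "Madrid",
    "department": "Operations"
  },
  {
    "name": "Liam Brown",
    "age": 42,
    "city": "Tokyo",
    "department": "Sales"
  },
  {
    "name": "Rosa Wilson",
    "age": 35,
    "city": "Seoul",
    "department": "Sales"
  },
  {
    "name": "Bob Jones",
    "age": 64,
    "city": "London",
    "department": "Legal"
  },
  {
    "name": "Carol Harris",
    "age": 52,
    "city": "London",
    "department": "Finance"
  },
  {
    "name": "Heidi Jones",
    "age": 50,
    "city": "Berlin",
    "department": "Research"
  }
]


Search criteria: {'department': 'Operations', 'city': 'Madrid'}

Checking 8 records:
  Bob White: {department: Finance, city: Moscow}
  Noah White: {department: HR, city: Rome}
  Alice Harris: {department: Operations, city: Madrid} <-- MATCH
  Liam Brown: {department: Sales, city: Tokyo}
  Rosa Wilson: {department: Sales, city: Seoul}
  Bob Jones: {department: Legal, city: London}
  Carol Harris: {department: Finance, city: London}
  Heidi Jones: {department: Research, city: Berlin}

Matches: ["Alice Harris"]

["Alice Harris"]


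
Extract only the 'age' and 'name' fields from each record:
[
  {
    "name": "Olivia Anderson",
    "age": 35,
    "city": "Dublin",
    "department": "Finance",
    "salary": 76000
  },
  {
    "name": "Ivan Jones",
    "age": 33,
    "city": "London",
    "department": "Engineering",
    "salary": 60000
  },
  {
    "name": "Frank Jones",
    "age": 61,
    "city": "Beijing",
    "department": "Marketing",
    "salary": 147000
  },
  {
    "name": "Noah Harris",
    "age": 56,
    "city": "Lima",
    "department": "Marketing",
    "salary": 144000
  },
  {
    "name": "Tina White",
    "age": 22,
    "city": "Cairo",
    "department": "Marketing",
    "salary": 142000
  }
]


Original: 5 records with fields: name, age, city, department, salary
Keep: ['age', 'name']
Drop: ['city', 'department', 'salary']
Result: 5 records, 2 fields each

[
  {
    "age": 35,
    "name": "Olivia Anderson"
  },
  {
    "age": 33,
    "name": "Ivan Jones"
  },
  {
    "age": 61,
    "name": "Frank Jones"
  },
  {
    "age": 56,
    "name": "Noah Harris"
  },
  {
    "age": 22,
    "name": "Tina White"
  }
]


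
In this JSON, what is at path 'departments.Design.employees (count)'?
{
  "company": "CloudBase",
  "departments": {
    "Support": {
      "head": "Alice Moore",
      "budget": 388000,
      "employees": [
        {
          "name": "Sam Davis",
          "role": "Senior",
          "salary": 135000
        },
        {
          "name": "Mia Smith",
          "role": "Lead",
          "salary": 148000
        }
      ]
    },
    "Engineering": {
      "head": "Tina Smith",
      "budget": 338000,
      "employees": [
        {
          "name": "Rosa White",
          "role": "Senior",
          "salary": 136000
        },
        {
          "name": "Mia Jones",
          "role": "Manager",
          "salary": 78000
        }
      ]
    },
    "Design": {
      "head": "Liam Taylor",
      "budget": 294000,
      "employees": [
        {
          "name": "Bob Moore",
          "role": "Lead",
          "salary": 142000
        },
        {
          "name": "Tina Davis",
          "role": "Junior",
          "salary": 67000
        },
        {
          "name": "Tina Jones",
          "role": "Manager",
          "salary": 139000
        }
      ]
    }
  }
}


Path: departments.Design.employees (count)

Navigate:
  -> departments
  -> Design
  -> employees (array, length 3)

3


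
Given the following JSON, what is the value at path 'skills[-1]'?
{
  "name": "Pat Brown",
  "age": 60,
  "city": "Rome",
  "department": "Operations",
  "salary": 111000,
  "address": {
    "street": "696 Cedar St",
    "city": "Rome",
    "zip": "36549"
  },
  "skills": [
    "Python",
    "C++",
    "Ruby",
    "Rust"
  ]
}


Query: skills[-1]
Path: skills -> last element
Value: Rust

Rust


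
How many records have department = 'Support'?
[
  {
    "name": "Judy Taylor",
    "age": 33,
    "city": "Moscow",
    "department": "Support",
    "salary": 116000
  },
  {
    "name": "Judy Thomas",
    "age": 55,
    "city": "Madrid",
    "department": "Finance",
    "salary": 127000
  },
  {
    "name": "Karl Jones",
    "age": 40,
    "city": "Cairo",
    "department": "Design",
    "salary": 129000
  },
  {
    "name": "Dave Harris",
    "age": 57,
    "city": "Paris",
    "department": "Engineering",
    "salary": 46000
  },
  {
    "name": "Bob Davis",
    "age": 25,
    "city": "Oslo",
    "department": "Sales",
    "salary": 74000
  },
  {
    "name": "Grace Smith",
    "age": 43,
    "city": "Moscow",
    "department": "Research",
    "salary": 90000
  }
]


Data: 6 records
Condition: department = 'Support'

Checking each record:
  Judy Taylor: Support MATCH
  Judy Thomas: Finance
  Karl Jones: Design
  Dave Harris: Engineering
  Bob Davis: Sales
  Grace Smith: Research

Count: 1

1


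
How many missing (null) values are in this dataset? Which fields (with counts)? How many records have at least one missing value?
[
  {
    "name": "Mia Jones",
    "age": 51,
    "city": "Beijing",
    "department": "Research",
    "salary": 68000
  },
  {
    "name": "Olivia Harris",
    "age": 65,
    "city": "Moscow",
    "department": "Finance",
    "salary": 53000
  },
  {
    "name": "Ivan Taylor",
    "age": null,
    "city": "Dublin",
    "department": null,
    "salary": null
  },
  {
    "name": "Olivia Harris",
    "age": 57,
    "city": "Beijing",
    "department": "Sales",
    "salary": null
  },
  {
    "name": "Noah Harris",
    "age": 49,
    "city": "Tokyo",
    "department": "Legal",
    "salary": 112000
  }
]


Checking for missing (null) values in 5 records:

  Mia Jones: complete
  Olivia Harris: complete
  Ivan Taylor: age, department, salary
  Olivia Harris: salary
  Noah Harris: complete

Per field:
  name: 0 missing
  age: 1 missing
  city: 0 missing
  department: 1 missing
  salary: 2 missing

Total missing values: 4
Records with any missing: 2

4 missing values (age: 1, department: 1, salary: 2); 2 incomplete records


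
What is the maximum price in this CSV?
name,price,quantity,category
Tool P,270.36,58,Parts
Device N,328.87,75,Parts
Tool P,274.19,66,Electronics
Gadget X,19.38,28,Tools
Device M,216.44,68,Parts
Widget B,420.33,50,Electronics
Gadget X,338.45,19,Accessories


Computing maximum price:
Values: [270.36, 328.87, 274.19, 19.38, 216.44, 420.33, 338.45]
Max = 420.33

420.33


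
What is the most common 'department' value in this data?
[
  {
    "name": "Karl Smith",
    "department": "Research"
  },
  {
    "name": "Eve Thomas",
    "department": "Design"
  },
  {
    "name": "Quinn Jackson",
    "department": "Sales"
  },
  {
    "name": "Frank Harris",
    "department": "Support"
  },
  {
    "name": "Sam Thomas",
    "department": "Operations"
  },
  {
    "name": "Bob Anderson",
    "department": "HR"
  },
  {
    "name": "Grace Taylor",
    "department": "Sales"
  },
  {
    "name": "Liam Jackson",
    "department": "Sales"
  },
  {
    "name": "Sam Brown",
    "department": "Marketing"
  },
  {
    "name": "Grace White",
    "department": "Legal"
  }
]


Counting 'department' values across 10 records:

  Sales: 3 ###
  Research: 1 #
  Design: 1 #
  Support: 1 #
  Operations: 1 #
  HR: 1 #
  Marketing: 1 #
  Legal: 1 #

Most common: Sales (3 times)

Sales (3 times)


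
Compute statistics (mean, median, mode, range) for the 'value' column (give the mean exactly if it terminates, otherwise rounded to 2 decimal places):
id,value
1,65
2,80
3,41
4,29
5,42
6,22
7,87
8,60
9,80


Data: [65, 80, 41, 29, 42, 22, 87, 60, 80]
Count: 9
Sum: 506
Mean: 506/9 ≈ 56.22 (rounded to 2 decimal places)
Sorted: [22, 29, 41, 42, 60, 65, 80, 80, 87]
Median: 60.0
Mode: 80 (2 times)
Range: 87 - 22 = 65
Min: 22, Max: 87

mean≈56.22, median=60.0, mode=80, range=65


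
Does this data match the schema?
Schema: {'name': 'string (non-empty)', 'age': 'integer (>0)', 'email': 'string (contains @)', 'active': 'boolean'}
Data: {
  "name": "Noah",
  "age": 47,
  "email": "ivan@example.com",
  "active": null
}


Validating each field against schema:
  name: OK (non-empty string)
  age: OK (positive integer)
  email: OK (string with @)
  active: FAIL (null is not a boolean)

Result: INVALID (1 error: active)

INVALID (1 error: active)


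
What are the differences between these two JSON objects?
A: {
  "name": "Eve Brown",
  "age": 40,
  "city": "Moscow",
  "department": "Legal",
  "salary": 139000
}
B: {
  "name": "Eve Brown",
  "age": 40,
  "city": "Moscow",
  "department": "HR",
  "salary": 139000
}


Comparing each field (in key order):
  name: same
  age: same
  city: same
  department: DIFFERENT
  salary: same
Differences:
  department: Legal -> HR

1 field(s) changed

1 change: department


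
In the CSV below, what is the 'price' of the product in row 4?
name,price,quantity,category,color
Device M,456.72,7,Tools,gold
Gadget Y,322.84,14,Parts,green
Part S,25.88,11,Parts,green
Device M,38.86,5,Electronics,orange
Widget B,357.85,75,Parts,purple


Query: Row 4 ('Device M'), column 'price'
Value: 38.86

38.86


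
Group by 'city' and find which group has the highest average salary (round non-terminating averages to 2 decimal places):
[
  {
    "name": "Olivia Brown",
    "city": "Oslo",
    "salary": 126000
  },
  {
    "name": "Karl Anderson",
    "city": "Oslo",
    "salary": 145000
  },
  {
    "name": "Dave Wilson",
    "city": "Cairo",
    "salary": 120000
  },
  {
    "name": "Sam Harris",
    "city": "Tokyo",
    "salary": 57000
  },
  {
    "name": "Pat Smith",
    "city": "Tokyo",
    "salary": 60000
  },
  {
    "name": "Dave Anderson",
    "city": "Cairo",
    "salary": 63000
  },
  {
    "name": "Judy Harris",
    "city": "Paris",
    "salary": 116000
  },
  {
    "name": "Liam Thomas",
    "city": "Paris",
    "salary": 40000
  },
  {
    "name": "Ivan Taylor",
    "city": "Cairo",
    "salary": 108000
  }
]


Group by: city

Groups:
  Cairo: 3 people, avg salary = 291000/3 = $97000
  Oslo: 2 people, avg salary = 271000/2 = $135500
  Paris: 2 people, avg salary = 156000/2 = $78000
  Tokyo: 2 people, avg salary = 117000/2 = $58500

Highest average salary: Oslo ($135500)

Oslo ($135500)


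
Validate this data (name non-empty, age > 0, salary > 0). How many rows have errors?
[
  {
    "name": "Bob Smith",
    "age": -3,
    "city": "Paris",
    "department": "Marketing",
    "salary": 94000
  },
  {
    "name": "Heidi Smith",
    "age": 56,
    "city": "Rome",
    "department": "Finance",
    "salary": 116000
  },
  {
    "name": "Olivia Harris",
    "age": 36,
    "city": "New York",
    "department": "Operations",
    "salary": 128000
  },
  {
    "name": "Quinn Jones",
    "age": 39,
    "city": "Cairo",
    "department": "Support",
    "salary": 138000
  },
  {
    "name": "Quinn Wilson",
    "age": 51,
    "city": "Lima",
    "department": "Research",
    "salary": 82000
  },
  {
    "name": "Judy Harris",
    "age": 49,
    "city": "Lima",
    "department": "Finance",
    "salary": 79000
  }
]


Validating 6 records:
Rules: name non-empty, age > 0, salary > 0

  Row 1 (Bob Smith): negative age: -3
  Row 2 (Heidi Smith): OK
  Row 3 (Olivia Harris): OK
  Row 4 (Quinn Jones): OK
  Row 5 (Quinn Wilson): OK
  Row 6 (Judy Harris): OK

Total errors: 1

1 errors


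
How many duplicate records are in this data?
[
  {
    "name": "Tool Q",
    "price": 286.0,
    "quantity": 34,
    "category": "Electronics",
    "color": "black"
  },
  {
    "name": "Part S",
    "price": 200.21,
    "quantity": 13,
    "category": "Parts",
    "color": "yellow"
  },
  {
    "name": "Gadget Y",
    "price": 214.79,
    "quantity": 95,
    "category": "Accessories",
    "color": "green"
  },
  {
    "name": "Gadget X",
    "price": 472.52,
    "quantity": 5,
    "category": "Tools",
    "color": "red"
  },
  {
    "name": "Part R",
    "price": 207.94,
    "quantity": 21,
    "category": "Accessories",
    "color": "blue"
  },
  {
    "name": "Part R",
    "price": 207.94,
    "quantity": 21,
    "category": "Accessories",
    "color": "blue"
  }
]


Checking 6 records for duplicates:

  Row 1: Tool Q ($286.0, qty 34)
  Row 2: Part S ($200.21, qty 13)
  Row 3: Gadget Y ($214.79, qty 95)
  Row 4: Gadget X ($472.52, qty 5)
  Row 5: Part R ($207.94, qty 21)
  Row 6: Part R ($207.94, qty 21) <-- DUPLICATE

Duplicates found: 1
Unique records: 5

1 duplicates, 5 unique


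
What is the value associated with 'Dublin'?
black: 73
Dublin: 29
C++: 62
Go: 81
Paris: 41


Looking up key 'Dublin'
Value: 29

29


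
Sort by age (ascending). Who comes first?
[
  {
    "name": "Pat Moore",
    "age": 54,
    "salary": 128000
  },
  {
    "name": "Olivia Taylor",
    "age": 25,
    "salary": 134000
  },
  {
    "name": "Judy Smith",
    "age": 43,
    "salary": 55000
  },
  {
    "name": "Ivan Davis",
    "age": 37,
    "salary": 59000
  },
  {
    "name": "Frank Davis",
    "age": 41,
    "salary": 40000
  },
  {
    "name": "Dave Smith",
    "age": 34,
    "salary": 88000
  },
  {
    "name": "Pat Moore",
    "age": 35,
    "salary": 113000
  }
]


Sort by: age (ascending)

Sorted order:
  1. Olivia Taylor (age = 25)
  2. Dave Smith (age = 34)
  3. Pat Moore (age = 35)
  4. Ivan Davis (age = 37)
  5. Frank Davis (age = 41)
  6. Judy Smith (age = 43)
  7. Pat Moore (age = 54)

First: Olivia Taylor

Olivia Taylor


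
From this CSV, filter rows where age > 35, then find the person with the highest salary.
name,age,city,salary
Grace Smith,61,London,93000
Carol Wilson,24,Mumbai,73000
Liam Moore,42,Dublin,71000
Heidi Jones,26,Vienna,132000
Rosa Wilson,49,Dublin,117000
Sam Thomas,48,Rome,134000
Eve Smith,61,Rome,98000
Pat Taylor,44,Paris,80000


Filter: age > 35
Sort by: salary (descending)

Filtered records (6):
  Sam Thomas, age 48, salary $134000
  Rosa Wilson, age 49, salary $117000
  Eve Smith, age 61, salary $98000
  Grace Smith, age 61, salary $93000
  Pat Taylor, age 44, salary $80000
  Liam Moore, age 42, salary $71000

Highest salary: Sam Thomas ($134000)

Sam Thomas


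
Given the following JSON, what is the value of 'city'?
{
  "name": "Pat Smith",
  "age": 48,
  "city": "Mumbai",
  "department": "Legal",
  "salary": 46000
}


Looking up field 'city'
Value: Mumbai

Mumbai


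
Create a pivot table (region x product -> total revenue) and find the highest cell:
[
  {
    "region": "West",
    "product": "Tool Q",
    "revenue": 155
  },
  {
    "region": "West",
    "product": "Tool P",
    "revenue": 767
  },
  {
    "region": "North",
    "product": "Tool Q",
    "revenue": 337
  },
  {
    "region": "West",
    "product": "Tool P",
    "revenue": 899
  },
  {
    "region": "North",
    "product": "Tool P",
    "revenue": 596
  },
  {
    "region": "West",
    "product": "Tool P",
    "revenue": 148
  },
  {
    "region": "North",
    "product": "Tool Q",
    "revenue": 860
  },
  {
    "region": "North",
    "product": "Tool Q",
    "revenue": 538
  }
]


Pivot: region (rows) x product (columns) -> total revenue

     Tool P        Tool Q      
North          596          1735  
West          1814           155  

Highest: West / Tool P = $1814

West / Tool P = $1814


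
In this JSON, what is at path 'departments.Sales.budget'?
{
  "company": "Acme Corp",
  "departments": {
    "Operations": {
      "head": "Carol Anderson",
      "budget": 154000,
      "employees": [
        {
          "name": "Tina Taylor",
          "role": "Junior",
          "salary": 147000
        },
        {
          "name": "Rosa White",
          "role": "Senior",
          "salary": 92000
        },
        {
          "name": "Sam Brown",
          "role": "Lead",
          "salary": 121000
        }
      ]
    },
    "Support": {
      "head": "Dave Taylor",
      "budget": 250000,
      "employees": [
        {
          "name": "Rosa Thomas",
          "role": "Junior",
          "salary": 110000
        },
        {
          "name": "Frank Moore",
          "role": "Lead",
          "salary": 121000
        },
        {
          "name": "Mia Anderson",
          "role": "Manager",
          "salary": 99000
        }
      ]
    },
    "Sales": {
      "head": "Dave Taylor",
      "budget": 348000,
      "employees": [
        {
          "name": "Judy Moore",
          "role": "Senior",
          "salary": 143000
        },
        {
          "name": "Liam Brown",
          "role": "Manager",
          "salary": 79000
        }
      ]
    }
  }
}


Path: departments.Sales.budget

Navigate:
  -> departments
  -> Sales
  -> budget = 348000

348000


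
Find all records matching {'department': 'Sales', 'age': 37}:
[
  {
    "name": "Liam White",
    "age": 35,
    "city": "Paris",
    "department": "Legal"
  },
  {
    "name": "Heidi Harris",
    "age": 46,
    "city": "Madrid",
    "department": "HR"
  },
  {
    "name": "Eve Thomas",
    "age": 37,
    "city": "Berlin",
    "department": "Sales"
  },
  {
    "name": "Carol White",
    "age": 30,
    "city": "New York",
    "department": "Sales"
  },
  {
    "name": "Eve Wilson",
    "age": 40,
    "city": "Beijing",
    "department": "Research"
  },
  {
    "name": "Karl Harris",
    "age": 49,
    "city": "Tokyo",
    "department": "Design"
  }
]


Search criteria: {'department': 'Sales', 'age': 37}

Checking 6 records:
  Liam White: {department: Legal, age: 35}
  Heidi Harris: {department: HR, age: 46}
  Eve Thomas: {department: Sales, age: 37} <-- MATCH
  Carol White: {department: Sales, age: 30}
  Eve Wilson: {department: Research, age: 40}
  Karl Harris: {department: Design, age: 49}

Matches: ["Eve Thomas"]

["Eve Thomas"]


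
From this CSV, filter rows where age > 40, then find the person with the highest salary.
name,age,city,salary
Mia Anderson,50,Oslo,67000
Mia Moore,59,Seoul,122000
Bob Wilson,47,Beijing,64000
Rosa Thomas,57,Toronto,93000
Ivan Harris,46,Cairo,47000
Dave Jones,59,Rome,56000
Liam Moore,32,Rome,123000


Filter: age > 40
Sort by: salary (descending)

Filtered records (6):
  Mia Moore, age 59, salary $122000
  Rosa Thomas, age 57, salary $93000
  Mia Anderson, age 50, salary $67000
  Bob Wilson, age 47, salary $64000
  Dave Jones, age 59, salary $56000
  Ivan Harris, age 46, salary $47000

Highest salary: Mia Moore ($122000)

Mia Moore


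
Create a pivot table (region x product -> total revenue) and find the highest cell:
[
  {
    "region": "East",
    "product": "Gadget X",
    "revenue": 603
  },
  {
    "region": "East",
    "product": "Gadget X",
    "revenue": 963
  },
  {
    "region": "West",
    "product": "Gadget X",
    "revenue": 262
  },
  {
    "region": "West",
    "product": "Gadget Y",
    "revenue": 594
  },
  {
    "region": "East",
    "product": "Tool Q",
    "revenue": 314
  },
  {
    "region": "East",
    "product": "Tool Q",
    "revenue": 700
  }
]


Pivot: region (rows) x product (columns) -> total revenue

     Gadget X      Gadget Y      Tool Q      
East          1566             0          1014  
West           262           594             0  

Highest: East / Gadget X = $1566

East / Gadget X = $1566


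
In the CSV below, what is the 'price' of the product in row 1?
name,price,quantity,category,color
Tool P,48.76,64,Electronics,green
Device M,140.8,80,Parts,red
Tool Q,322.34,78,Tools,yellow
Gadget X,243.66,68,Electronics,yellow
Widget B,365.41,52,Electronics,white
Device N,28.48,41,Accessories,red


Query: Row 1 ('Tool P'), column 'price'
Value: 48.76

48.76


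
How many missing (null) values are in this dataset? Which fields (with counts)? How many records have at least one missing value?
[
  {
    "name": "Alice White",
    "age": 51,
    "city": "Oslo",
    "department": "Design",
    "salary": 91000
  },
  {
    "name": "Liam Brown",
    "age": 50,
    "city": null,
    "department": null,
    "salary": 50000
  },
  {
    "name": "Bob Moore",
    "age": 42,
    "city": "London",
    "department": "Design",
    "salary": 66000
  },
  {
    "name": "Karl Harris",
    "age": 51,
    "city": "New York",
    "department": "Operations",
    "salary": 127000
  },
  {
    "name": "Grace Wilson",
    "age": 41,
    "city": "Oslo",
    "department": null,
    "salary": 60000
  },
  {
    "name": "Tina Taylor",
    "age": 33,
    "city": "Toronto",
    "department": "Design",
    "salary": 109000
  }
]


Checking for missing (null) values in 6 records:

  Alice White: complete
  Liam Brown: city, department
  Bob Moore: complete
  Karl Harris: complete
  Grace Wilson: department
  Tina Taylor: complete

Per field:
  name: 0 missing
  age: 0 missing
  city: 1 missing
  department: 2 missing
  salary: 0 missing

Total missing values: 3
Records with any missing: 2

3 missing values (city: 1, department: 2); 2 incomplete records


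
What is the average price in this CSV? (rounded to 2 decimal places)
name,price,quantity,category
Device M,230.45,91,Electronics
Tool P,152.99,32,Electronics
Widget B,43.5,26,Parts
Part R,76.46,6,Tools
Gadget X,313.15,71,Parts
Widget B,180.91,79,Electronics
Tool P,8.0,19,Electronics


Computing average price:
Values: [230.45, 152.99, 43.5, 76.46, 313.15, 180.91, 8.0]
Sum = 1005.46
Count = 7
Average = 1005.46/7 ≈ 143.64 (rounded to 2 decimal places)

143.64


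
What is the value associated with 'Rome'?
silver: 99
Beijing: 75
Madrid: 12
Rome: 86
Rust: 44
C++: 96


Looking up key 'Rome'
Value: 86

86


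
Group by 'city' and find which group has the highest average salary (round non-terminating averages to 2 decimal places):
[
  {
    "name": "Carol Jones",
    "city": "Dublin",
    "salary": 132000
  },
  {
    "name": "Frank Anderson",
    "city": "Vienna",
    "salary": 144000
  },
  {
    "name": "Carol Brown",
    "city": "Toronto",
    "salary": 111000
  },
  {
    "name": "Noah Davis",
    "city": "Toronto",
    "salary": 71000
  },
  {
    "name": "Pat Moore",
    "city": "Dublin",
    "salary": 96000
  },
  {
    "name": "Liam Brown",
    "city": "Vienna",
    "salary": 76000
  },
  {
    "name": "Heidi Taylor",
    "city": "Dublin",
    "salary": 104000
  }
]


Group by: city

Groups:
  Dublin: 3 people, avg salary = 332000/3 ≈ $110666.67
  Toronto: 2 people, avg salary = 182000/2 = $91000
  Vienna: 2 people, avg salary = 220000/2 = $110000

Highest average salary: Dublin (≈$110666.67)

Dublin (≈$110666.67)


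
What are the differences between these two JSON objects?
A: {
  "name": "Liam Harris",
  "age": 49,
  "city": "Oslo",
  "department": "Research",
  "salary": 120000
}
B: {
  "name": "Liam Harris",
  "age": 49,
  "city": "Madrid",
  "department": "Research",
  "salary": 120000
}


Comparing each field (in key order):
  name: same
  age: same
  city: DIFFERENT
  department: same
  salary: same
Differences:
  city: Oslo -> Madrid

1 field(s) changed

1 change: city


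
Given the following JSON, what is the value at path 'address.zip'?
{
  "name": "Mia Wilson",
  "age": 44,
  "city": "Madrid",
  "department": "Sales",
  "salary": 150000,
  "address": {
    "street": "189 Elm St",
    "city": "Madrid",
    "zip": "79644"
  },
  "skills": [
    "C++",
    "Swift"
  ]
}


Query: address.zip
Path: address -> zip
Value: 79644

79644


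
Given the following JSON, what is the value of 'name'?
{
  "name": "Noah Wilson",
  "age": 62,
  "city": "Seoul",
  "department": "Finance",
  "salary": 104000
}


Looking up field 'name'
Value: Noah Wilson

Noah Wilson
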